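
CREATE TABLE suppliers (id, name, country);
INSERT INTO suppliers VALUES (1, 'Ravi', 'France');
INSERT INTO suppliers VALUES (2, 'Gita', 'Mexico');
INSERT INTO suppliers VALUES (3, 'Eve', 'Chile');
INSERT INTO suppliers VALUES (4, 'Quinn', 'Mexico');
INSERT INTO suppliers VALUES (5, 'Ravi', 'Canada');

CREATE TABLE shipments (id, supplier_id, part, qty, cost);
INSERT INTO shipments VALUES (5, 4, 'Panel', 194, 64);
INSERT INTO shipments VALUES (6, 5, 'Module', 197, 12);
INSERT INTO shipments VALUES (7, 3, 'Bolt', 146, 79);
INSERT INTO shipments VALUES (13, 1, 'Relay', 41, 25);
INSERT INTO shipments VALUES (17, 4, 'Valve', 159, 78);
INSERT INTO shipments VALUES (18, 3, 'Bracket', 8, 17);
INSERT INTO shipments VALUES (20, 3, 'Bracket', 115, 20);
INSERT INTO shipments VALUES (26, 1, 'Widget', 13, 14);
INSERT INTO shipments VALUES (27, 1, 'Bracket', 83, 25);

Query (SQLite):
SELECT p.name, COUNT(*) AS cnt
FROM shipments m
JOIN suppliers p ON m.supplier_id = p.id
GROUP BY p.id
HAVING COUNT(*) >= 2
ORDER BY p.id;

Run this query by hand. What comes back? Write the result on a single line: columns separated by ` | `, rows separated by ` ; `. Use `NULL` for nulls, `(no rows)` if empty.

Ravi | 3 ; Eve | 3 ; Quinn | 2

Join each shipments row to its suppliers via supplier_id.
Group joined rows by suppliers.id; compute COUNT(*) per group.
HAVING: keep groups with count ≥ 2.
  1: ids {13, 26, 27} → COUNT(*)=3
  3: ids {7, 18, 20} → COUNT(*)=3
  4: ids {5, 17} → COUNT(*)=2
  5: ids {6} → COUNT(*)=1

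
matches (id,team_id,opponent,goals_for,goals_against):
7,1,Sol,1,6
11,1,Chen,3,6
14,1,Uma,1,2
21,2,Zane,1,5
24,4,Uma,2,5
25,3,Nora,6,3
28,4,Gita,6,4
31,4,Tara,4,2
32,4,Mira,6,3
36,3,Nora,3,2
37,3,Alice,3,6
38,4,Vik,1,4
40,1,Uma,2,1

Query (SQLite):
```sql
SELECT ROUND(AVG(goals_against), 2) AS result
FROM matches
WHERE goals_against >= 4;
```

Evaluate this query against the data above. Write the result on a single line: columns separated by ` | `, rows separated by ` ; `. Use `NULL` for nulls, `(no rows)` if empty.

5.14

Rows where goals_against >= 4 → goals_against values: [6, 6, 5, 5, 4, 6, 4].
AVG = 36 / 7 (rounded to 2 dp).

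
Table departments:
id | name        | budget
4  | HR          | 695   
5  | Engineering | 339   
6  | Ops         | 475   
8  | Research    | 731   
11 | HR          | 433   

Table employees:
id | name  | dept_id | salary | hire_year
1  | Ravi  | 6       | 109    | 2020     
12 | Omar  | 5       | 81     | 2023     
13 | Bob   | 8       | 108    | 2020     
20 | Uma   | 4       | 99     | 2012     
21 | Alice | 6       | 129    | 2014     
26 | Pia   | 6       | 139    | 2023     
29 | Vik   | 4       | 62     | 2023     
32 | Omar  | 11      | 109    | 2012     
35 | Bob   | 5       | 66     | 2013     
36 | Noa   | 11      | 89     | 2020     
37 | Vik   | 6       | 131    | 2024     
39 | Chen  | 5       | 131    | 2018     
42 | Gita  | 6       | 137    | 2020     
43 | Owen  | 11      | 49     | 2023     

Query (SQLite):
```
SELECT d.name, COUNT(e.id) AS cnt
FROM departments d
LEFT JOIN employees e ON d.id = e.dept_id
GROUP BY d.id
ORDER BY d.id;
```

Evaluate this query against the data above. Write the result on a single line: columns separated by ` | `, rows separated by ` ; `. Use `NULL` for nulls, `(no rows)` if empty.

HR | 2 ; Engineering | 3 ; Ops | 5 ; Research | 1 ; HR | 3

LEFT JOIN keeps every departments row; unmatched ones get NULL for employees columns.
Group by departments.id and compute COUNT(e.id). COUNT(col) of an all-NULL group is 0.
  4: ids {20, 29} → COUNT(e.id)=2
  5: ids {12, 35, 39} → COUNT(e.id)=3
  6: ids {1, 21, 26, 37, 42} → COUNT(e.id)=5
  8: ids {13} → COUNT(e.id)=1
  11: ids {32, 36, 43} → COUNT(e.id)=3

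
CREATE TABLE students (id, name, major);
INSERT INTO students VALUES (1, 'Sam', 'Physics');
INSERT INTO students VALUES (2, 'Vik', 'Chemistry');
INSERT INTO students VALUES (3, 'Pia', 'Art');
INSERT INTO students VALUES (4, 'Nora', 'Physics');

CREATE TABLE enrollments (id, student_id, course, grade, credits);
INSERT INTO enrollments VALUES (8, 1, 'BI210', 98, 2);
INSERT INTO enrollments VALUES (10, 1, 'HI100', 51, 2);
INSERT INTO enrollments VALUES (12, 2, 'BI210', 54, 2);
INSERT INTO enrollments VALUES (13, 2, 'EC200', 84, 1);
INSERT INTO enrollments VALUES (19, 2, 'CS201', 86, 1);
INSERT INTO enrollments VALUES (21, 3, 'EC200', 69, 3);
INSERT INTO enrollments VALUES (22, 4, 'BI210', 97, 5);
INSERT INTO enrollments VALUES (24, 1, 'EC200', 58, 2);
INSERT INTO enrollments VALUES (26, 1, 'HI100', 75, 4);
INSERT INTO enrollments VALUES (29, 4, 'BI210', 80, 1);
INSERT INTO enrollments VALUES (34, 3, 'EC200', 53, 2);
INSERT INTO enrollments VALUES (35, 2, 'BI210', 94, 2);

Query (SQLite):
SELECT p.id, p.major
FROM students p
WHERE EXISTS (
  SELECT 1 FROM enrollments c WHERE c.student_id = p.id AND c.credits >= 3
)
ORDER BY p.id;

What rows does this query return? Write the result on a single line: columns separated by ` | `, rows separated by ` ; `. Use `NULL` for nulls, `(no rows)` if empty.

1 | Physics ; 3 | Art ; 4 | Physics

For each students row, check whether any enrollments with matching student_id has credits >= 3.
Keep rows where that is true.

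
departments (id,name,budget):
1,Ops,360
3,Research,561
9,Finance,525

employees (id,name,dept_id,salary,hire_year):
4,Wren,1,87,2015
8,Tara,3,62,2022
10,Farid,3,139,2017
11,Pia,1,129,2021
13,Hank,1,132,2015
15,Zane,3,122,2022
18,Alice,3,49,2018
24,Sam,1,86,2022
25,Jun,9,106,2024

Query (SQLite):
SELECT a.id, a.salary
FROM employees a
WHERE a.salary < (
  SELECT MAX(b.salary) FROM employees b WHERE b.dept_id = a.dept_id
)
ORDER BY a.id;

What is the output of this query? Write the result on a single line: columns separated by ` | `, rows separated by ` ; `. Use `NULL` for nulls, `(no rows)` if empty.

4 | 87 ; 8 | 62 ; 11 | 129 ; 15 | 122 ; 18 | 49 ; 24 | 86

For each employees row a, compute MAX(salary) over rows sharing a.dept_id.
Keep row a if a.salary < that per-group MAX.
  dept_id=1: MAX(salary) = 132
  dept_id=3: MAX(salary) = 139
  dept_id=9: MAX(salary) = 106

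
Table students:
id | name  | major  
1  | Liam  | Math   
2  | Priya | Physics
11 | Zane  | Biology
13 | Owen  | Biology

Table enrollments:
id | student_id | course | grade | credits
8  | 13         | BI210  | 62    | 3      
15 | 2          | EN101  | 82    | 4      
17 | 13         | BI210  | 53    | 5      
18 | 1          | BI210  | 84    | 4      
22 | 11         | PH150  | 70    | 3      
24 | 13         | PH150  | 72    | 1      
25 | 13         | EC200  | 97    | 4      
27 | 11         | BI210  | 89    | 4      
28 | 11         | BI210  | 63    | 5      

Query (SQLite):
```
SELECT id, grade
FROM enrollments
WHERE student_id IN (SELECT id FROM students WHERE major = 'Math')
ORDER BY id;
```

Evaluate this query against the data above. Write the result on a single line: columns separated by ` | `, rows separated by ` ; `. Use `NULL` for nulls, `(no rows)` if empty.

Inner query: students.id where major = 'Math'.
Outer: keep enrollments rows whose student_id is in that set.
Inner query → {1}

18 | 84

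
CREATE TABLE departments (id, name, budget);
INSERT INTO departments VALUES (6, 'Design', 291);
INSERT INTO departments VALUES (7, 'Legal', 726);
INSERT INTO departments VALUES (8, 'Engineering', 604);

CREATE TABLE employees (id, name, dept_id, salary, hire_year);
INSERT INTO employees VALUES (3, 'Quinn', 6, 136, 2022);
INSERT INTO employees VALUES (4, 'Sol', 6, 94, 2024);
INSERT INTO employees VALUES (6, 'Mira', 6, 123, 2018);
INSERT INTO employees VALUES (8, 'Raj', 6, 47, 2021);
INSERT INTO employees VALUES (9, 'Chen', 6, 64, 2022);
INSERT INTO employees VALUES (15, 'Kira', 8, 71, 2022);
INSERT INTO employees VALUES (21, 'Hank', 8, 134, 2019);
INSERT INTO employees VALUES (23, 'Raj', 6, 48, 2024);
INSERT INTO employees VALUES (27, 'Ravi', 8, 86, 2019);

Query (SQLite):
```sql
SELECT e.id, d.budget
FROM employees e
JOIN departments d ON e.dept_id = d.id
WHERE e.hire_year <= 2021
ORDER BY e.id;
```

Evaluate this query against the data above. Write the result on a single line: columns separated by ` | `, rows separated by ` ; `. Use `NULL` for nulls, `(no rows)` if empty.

6 | 291 ; 8 | 291 ; 21 | 604 ; 27 | 604

Each employees row matches the departments row where dept_id = departments.id.
Then keep rows with e.hire_year <= 2021.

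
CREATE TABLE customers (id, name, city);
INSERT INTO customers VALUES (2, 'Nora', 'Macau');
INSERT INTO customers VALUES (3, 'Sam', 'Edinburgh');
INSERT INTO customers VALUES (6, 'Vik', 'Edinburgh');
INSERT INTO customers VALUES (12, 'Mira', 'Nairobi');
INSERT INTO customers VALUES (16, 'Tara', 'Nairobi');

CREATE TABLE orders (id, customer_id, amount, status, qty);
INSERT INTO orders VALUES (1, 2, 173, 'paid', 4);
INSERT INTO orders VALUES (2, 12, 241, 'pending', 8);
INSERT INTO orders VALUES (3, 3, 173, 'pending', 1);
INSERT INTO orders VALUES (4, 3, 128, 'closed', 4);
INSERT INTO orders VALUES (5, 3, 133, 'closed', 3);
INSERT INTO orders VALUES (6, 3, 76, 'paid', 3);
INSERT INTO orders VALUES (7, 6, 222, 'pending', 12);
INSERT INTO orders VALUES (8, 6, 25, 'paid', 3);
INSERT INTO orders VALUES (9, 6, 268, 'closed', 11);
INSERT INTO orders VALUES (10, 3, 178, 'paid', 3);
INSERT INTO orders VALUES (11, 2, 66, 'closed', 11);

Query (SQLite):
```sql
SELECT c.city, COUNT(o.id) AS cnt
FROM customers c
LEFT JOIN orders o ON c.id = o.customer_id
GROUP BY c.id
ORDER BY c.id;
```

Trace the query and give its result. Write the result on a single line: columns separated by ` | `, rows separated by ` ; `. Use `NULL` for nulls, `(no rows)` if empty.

LEFT JOIN keeps every customers row; unmatched ones get NULL for orders columns.
Group by customers.id and compute COUNT(o.id). COUNT(col) of an all-NULL group is 0.
  2: ids {1, 11} → COUNT(o.id)=2
  3: ids {3, 4, 5, 6, 10} → COUNT(o.id)=5
  6: ids {7, 8, 9} → COUNT(o.id)=3
  12: ids {2} → COUNT(o.id)=1
  16: ids {—} → COUNT(o.id)=0

Macau | 2 ; Edinburgh | 5 ; Edinburgh | 3 ; Nairobi | 1 ; Nairobi | 0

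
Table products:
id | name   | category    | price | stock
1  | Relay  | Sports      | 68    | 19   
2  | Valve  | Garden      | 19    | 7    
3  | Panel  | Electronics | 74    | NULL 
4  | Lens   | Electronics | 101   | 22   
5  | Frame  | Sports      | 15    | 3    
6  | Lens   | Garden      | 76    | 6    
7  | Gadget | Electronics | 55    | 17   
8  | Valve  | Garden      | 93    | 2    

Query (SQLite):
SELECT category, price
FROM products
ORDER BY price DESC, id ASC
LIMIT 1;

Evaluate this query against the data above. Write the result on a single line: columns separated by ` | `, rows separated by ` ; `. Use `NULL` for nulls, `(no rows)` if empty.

Sort by price desc, tiebreak id asc: (101, id=4), (93, id=8), (76, id=6), (74, id=3) …. Take first 1.

Electronics | 101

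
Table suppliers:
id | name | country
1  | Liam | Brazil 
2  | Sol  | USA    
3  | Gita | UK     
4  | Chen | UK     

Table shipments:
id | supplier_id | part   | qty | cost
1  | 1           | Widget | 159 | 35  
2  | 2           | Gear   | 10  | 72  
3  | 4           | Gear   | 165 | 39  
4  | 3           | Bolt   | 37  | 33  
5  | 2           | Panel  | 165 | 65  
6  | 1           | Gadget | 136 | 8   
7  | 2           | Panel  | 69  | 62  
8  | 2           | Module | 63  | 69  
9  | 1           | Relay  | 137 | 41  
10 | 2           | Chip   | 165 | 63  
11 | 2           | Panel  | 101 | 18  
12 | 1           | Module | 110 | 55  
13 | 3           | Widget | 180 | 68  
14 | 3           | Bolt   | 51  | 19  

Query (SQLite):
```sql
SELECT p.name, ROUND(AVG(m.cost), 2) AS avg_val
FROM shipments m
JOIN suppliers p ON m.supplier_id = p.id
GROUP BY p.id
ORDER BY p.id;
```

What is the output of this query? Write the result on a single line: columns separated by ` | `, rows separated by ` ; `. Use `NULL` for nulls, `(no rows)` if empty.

Join each shipments row to its suppliers via supplier_id.
Group joined rows by suppliers.id; compute ROUND(AVG(m.cost), 2) per group.
  1: ids {1, 6, 9, 12} → ROUND(AVG(m.cost), 2)=34.75
  2: ids {2, 5, 7, 8, 10, 11} → ROUND(AVG(m.cost), 2)=58.17
  3: ids {4, 13, 14} → ROUND(AVG(m.cost), 2)=40
  4: ids {3} → ROUND(AVG(m.cost), 2)=39

Liam | 34.75 ; Sol | 58.17 ; Gita | 40 ; Chen | 39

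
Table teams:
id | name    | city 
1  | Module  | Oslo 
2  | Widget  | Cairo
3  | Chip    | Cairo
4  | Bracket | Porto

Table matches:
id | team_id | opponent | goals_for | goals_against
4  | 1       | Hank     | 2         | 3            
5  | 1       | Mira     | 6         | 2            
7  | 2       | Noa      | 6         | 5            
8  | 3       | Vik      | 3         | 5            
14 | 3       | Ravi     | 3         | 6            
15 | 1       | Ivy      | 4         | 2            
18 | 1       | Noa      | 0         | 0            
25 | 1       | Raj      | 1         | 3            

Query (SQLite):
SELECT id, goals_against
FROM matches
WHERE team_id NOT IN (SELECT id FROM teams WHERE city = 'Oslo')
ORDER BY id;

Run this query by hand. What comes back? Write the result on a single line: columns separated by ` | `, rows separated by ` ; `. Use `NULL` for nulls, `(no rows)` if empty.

7 | 5 ; 8 | 5 ; 14 | 6

Inner query: teams.id where city = 'Oslo'.
Outer: keep matches rows whose team_id is not in that set.
Inner query → {1}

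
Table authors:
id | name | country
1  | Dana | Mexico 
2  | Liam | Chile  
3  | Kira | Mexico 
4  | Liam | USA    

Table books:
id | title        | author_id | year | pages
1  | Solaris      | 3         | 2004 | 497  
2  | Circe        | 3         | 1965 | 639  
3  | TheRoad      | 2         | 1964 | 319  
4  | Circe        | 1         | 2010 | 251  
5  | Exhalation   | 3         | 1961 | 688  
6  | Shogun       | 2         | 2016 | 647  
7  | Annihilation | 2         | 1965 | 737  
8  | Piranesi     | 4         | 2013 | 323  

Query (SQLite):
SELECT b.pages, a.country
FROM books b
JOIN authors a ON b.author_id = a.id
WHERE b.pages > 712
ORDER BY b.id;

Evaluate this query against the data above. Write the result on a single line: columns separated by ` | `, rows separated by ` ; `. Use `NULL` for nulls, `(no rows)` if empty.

Each books row matches the authors row where author_id = authors.id.
Then keep rows with b.pages > 712.

737 | Chile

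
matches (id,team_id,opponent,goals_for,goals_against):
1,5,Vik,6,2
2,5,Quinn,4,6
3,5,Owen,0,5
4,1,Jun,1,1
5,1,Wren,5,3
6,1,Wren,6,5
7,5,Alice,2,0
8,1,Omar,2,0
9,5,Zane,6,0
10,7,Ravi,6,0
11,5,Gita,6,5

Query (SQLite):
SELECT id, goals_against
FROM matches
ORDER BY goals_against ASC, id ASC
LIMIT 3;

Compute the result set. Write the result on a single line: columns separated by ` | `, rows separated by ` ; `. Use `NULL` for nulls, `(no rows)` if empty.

Sort by goals_against asc, tiebreak id asc: (0, id=7), (0, id=8), (0, id=9), (0, id=10), (1, id=4), (2, id=1) …. Take first 3.

7 | 0 ; 8 | 0 ; 9 | 0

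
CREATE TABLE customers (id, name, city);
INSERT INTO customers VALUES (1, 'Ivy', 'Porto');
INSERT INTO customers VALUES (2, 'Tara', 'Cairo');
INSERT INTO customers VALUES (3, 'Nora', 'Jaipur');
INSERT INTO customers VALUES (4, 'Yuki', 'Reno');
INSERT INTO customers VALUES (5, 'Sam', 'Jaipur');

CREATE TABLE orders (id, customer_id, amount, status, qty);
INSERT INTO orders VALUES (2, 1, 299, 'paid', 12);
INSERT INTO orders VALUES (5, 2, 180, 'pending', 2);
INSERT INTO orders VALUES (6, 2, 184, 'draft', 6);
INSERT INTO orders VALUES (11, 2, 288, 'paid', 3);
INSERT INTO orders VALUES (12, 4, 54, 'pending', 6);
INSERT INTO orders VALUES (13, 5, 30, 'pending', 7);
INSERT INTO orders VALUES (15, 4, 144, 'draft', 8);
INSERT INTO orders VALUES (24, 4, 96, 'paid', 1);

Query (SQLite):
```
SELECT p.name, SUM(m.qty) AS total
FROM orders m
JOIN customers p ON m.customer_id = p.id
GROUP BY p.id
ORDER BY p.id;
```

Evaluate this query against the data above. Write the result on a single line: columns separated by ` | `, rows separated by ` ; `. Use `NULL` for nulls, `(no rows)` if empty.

Join each orders row to its customers via customer_id.
Group joined rows by customers.id; compute SUM(m.qty) per group.
  1: ids {2} → SUM(m.qty)=12
  2: ids {5, 6, 11} → SUM(m.qty)=11
  4: ids {12, 15, 24} → SUM(m.qty)=15
  5: ids {13} → SUM(m.qty)=7

Ivy | 12 ; Tara | 11 ; Yuki | 15 ; Sam | 7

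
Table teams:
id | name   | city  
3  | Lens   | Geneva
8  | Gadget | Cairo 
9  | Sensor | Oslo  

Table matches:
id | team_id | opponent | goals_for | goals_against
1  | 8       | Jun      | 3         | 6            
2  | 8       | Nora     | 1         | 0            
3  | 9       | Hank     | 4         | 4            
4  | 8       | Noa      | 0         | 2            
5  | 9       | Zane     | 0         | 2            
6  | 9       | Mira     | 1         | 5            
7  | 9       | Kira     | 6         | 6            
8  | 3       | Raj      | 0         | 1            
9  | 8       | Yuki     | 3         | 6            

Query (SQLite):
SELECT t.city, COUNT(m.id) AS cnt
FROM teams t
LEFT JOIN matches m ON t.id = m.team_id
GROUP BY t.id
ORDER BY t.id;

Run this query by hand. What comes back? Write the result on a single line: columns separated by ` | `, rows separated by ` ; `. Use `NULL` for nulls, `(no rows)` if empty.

LEFT JOIN keeps every teams row; unmatched ones get NULL for matches columns.
Group by teams.id and compute COUNT(m.id). COUNT(col) of an all-NULL group is 0.
  3: ids {8} → COUNT(m.id)=1
  8: ids {1, 2, 4, 9} → COUNT(m.id)=4
  9: ids {3, 5, 6, 7} → COUNT(m.id)=4

Geneva | 1 ; Cairo | 4 ; Oslo | 4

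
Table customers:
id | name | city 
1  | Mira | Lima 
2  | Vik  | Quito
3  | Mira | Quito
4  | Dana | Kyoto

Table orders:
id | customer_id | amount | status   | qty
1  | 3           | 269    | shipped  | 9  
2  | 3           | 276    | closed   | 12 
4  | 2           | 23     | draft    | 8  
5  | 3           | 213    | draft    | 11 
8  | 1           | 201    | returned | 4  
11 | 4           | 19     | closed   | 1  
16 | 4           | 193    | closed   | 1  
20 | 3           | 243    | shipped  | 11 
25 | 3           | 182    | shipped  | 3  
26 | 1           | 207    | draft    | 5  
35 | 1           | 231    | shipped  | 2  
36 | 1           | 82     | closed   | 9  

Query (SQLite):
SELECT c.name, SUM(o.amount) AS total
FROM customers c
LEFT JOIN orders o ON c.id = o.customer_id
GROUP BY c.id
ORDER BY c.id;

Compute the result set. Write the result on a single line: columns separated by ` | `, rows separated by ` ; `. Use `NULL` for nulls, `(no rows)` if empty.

LEFT JOIN keeps every customers row; unmatched ones get NULL for orders columns.
Group by customers.id and compute SUM(o.amount). SUM over an all-NULL group is NULL.
  1: ids {8, 26, 35, 36} → SUM(o.amount)=721
  2: ids {4} → SUM(o.amount)=23
  3: ids {1, 2, 5, 20, 25} → SUM(o.amount)=1183
  4: ids {11, 16} → SUM(o.amount)=212

Mira | 721 ; Vik | 23 ; Mira | 1183 ; Dana | 212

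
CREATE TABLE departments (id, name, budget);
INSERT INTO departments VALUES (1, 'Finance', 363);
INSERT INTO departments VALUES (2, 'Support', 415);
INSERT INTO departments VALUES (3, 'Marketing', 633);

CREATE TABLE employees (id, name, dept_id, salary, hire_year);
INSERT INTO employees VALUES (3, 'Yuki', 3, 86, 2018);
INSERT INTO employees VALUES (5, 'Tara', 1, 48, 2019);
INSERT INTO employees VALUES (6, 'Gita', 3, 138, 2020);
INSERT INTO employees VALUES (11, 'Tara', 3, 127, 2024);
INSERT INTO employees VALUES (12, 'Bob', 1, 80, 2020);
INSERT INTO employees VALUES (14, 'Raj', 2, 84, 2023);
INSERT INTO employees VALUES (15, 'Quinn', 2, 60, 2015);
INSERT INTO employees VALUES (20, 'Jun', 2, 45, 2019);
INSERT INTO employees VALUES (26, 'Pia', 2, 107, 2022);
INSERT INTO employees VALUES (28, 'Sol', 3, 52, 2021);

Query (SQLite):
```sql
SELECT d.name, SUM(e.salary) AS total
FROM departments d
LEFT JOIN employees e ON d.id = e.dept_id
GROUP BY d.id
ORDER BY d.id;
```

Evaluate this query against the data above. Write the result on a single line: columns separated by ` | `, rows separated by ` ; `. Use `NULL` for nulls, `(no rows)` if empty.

Finance | 128 ; Support | 296 ; Marketing | 403

LEFT JOIN keeps every departments row; unmatched ones get NULL for employees columns.
Group by departments.id and compute SUM(e.salary). SUM over an all-NULL group is NULL.
  1: ids {5, 12} → SUM(e.salary)=128
  2: ids {14, 15, 20, 26} → SUM(e.salary)=296
  3: ids {3, 6, 11, 28} → SUM(e.salary)=403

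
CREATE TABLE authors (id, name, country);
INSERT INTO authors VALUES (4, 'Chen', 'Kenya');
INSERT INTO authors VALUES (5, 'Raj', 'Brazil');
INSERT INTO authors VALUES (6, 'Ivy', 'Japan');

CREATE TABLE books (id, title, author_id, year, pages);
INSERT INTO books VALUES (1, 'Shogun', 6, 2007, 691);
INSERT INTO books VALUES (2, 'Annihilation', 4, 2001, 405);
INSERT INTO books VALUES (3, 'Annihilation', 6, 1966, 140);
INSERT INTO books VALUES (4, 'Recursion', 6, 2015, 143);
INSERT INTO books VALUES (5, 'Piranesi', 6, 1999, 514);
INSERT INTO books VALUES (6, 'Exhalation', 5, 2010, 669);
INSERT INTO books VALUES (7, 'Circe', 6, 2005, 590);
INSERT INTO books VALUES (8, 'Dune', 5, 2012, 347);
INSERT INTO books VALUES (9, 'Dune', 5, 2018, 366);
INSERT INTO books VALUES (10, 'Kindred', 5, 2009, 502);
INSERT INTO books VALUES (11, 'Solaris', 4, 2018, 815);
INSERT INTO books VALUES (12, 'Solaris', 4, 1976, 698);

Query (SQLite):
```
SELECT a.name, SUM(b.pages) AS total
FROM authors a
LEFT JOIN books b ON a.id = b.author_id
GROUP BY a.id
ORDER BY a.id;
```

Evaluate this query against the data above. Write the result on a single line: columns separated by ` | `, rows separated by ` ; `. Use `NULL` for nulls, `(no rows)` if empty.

LEFT JOIN keeps every authors row; unmatched ones get NULL for books columns.
Group by authors.id and compute SUM(b.pages). SUM over an all-NULL group is NULL.
  4: ids {2, 11, 12} → SUM(b.pages)=1918
  5: ids {6, 8, 9, 10} → SUM(b.pages)=1884
  6: ids {1, 3, 4, 5, 7} → SUM(b.pages)=2078

Chen | 1918 ; Raj | 1884 ; Ivy | 2078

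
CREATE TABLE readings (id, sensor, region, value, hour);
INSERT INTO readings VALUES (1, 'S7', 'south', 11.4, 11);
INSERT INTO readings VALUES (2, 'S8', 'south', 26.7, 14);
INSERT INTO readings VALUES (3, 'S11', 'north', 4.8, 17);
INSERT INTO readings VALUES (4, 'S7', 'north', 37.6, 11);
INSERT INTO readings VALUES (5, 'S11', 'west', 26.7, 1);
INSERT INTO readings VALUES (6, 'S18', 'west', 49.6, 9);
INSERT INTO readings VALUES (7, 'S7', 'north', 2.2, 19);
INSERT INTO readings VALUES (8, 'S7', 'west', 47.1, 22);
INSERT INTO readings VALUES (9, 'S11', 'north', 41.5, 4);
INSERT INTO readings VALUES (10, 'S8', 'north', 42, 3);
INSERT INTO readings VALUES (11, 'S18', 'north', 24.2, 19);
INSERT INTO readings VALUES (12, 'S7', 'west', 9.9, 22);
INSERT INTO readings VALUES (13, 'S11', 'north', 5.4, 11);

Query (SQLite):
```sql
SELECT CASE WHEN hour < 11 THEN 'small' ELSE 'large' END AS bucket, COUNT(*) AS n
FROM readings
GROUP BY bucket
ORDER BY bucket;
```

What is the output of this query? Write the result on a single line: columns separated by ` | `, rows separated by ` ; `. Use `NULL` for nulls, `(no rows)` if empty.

large | 9 ; small | 4

Bucket rows by hour < 11 → 'small' else 'large'; count each bucket.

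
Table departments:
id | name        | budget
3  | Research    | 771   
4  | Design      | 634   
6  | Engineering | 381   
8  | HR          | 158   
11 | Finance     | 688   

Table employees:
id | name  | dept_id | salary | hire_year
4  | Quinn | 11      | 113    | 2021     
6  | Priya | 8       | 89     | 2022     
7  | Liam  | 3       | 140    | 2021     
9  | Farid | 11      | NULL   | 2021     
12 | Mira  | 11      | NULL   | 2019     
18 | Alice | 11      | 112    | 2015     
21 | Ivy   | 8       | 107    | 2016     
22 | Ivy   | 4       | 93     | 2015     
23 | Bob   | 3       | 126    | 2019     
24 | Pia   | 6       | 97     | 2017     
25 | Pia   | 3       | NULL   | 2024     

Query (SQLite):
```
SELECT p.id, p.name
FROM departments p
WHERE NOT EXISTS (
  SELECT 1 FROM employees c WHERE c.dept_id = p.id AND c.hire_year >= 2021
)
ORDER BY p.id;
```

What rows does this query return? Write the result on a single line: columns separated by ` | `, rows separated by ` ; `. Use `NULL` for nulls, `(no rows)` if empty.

4 | Design ; 6 | Engineering

For each departments row, check whether any employees with matching dept_id has hire_year >= 2021.
Keep rows where that is false.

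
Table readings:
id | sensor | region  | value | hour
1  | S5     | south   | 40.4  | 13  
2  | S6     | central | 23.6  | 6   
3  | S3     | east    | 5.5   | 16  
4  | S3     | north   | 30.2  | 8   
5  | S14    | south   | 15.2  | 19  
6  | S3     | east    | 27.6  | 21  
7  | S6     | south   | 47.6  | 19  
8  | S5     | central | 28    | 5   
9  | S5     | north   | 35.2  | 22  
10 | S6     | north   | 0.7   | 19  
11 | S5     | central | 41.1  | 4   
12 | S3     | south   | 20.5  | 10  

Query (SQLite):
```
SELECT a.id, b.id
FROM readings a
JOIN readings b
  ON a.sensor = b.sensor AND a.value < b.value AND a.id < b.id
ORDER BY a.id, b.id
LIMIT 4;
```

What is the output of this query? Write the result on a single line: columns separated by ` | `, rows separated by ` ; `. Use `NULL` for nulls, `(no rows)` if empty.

Pairs (a,b) with same sensor, a.value < b.value, a.id < b.id.
sensor groups: S14:{5} S3:{3,4,6,12} S5:{1,8,9,11} S6:{2,7,10}
Ordered by (a.id, b.id); first 4.

1 | 11 ; 2 | 7 ; 3 | 4 ; 3 | 6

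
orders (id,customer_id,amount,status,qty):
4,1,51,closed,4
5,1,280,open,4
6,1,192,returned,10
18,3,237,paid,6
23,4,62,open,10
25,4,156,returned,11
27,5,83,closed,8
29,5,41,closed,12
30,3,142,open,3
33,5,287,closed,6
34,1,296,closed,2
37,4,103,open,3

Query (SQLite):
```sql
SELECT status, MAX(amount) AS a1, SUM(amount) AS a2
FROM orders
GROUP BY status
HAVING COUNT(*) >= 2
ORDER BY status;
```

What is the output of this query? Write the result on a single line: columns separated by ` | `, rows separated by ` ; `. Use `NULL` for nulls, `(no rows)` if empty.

closed | 296 | 758 ; open | 280 | 587 ; returned | 192 | 348

Group orders by status.
Per group compute: MAX(amount), SUM(amount).
HAVING: drop groups with fewer than 2 rows.
  closed: ids {4, 27, 29, 33, 34} → MAX(amount)=296, SUM(amount)=758
  open: ids {5, 23, 30, 37} → MAX(amount)=280, SUM(amount)=587
  paid: ids {18} → MAX(amount)=237, SUM(amount)=237
  returned: ids {6, 25} → MAX(amount)=192, SUM(amount)=348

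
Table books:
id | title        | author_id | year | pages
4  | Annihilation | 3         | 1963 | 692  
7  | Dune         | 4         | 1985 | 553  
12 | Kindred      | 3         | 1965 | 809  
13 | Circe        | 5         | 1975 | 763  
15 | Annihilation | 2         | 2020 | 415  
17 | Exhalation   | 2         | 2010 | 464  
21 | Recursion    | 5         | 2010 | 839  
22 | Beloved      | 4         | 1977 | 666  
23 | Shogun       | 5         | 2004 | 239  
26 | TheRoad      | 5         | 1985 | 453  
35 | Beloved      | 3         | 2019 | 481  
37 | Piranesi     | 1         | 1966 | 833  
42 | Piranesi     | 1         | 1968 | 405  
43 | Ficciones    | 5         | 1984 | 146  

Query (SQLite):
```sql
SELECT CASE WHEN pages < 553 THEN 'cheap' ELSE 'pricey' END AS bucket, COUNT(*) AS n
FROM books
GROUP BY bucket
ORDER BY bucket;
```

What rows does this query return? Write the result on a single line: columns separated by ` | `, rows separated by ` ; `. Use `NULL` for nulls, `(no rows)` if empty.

Bucket rows by pages < 553 → 'cheap' else 'pricey'; count each bucket.

cheap | 7 ; pricey | 7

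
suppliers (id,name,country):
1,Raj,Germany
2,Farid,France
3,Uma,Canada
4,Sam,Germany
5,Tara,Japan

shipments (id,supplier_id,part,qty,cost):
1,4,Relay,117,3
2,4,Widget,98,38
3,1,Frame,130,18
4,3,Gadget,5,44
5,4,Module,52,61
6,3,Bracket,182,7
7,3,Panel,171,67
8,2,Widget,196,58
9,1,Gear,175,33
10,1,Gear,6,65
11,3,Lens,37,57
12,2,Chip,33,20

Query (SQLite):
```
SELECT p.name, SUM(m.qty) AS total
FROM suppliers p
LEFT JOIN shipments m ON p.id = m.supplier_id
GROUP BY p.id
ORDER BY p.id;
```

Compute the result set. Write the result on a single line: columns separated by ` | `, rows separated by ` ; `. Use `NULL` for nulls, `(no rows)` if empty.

LEFT JOIN keeps every suppliers row; unmatched ones get NULL for shipments columns.
Group by suppliers.id and compute SUM(m.qty). SUM over an all-NULL group is NULL.
  1: ids {3, 9, 10} → SUM(m.qty)=311
  2: ids {8, 12} → SUM(m.qty)=229
  3: ids {4, 6, 7, 11} → SUM(m.qty)=395
  4: ids {1, 2, 5} → SUM(m.qty)=267
  5: ids {—} → SUM(m.qty)=NULL

Raj | 311 ; Farid | 229 ; Uma | 395 ; Sam | 267 ; Tara | NULL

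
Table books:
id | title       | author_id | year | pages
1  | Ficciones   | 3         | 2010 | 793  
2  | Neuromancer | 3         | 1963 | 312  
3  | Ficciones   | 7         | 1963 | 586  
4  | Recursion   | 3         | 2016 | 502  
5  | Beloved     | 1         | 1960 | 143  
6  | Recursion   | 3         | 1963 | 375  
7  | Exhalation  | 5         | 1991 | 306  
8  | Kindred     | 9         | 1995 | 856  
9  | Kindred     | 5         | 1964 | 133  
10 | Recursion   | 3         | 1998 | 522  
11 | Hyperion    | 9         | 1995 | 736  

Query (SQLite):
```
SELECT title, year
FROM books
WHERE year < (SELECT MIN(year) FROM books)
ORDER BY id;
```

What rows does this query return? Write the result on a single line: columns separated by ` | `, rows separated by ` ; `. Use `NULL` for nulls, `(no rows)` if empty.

(no rows)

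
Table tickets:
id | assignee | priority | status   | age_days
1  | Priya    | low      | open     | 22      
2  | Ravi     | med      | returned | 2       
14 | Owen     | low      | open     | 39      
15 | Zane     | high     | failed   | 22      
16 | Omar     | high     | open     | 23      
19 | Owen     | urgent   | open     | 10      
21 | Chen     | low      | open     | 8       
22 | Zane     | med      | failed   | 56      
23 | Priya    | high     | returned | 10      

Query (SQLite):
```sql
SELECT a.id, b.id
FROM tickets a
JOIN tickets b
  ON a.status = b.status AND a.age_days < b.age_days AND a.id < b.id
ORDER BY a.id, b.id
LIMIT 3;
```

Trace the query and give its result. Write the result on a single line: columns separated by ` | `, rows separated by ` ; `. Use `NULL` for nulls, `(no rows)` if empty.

1 | 14 ; 1 | 16 ; 2 | 23

Pairs (a,b) with same status, a.age_days < b.age_days, a.id < b.id.
status groups: failed:{15,22} open:{1,14,16,19,21} returned:{2,23}
Ordered by (a.id, b.id); first 3.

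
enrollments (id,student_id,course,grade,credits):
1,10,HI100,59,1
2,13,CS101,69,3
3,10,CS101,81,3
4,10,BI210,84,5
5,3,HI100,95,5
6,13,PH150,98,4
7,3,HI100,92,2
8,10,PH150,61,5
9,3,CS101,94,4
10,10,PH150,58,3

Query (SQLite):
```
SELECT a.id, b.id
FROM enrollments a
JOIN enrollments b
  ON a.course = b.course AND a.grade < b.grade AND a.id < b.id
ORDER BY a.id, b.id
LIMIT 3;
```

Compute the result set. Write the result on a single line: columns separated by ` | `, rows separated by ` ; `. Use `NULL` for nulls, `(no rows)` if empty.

1 | 5 ; 1 | 7 ; 2 | 3

Pairs (a,b) with same course, a.grade < b.grade, a.id < b.id.
course groups: BI210:{4} CS101:{2,3,9} HI100:{1,5,7} PH150:{6,8,10}
Ordered by (a.id, b.id); first 3.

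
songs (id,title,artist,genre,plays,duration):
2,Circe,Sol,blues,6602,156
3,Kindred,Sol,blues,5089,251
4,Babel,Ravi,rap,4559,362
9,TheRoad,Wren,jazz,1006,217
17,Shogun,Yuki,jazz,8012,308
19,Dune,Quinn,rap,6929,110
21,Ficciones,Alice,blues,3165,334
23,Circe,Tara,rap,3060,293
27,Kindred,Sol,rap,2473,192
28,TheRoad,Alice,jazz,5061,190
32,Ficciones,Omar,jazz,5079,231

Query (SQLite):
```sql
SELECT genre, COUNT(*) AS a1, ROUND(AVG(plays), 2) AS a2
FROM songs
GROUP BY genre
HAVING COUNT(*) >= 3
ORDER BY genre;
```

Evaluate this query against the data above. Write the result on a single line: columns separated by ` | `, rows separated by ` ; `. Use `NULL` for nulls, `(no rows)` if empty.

Group songs by genre.
Per group compute: COUNT(*), ROUND(AVG(plays), 2).
HAVING: drop groups with fewer than 3 rows.
  blues: ids {2, 3, 21} → COUNT(*)=3, ROUND(AVG(plays), 2)=4952
  jazz: ids {9, 17, 28, 32} → COUNT(*)=4, ROUND(AVG(plays), 2)=4789.5
  rap: ids {4, 19, 23, 27} → COUNT(*)=4, ROUND(AVG(plays), 2)=4255.25

blues | 3 | 4952 ; jazz | 4 | 4789.5 ; rap | 4 | 4255.25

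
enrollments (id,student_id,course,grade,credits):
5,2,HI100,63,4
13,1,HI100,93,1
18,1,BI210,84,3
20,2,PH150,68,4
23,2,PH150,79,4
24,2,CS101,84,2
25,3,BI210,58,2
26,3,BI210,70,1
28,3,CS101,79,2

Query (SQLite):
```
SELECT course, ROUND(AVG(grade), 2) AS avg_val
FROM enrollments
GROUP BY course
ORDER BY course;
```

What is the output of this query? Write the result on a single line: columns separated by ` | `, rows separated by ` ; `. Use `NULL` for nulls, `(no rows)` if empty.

BI210 | 70.67 ; CS101 | 81.5 ; HI100 | 78 ; PH150 | 73.5

Partition enrollments by course; compute ROUND(AVG(grade), 2) within each group.
  BI210: ids {18, 25, 26} → ROUND(AVG(grade), 2)=70.67
  CS101: ids {24, 28} → ROUND(AVG(grade), 2)=81.5
  HI100: ids {5, 13} → ROUND(AVG(grade), 2)=78
  PH150: ids {20, 23} → ROUND(AVG(grade), 2)=73.5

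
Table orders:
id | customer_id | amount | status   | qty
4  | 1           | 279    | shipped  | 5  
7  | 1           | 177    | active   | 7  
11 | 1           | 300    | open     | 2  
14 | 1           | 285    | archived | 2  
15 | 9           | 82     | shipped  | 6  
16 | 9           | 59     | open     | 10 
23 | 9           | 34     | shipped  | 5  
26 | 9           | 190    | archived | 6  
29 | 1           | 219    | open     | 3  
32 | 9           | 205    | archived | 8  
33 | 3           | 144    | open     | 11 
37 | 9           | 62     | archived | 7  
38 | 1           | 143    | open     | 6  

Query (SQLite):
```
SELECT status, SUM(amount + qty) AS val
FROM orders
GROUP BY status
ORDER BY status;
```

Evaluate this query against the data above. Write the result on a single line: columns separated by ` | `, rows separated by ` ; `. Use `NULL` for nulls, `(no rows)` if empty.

active | 184 ; archived | 765 ; open | 897 ; shipped | 411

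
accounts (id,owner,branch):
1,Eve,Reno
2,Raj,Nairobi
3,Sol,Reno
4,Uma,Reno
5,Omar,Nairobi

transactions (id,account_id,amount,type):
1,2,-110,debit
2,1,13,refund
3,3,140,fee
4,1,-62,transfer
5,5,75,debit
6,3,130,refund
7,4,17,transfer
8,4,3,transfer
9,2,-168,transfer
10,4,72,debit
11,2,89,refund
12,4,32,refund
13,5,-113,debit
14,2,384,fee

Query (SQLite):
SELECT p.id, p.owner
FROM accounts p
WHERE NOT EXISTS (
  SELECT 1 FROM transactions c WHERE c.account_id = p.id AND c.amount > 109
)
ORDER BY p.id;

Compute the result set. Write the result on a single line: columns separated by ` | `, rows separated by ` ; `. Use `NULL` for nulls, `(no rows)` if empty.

1 | Eve ; 4 | Uma ; 5 | Omar

For each accounts row, check whether any transactions with matching account_id has amount > 109.
Keep rows where that is false.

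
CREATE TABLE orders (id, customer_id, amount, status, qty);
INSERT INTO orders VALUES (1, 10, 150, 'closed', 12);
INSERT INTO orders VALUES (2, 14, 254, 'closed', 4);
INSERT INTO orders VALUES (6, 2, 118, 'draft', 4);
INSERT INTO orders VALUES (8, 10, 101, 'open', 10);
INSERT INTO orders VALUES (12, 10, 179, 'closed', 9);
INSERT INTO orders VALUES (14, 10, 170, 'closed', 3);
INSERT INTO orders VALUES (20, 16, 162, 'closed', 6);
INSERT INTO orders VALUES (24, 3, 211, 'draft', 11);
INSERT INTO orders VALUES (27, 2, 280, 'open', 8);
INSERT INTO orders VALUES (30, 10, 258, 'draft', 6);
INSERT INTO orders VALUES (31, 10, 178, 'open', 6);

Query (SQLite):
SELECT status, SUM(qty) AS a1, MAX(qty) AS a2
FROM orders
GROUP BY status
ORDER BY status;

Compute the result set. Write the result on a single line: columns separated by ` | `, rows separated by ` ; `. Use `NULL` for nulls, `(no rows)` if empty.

closed | 34 | 12 ; draft | 21 | 11 ; open | 24 | 10

Group orders by status.
Per group compute: SUM(qty), MAX(qty).
  closed: ids {1, 2, 12, 14, 20} → SUM(qty)=34, MAX(qty)=12
  draft: ids {6, 24, 30} → SUM(qty)=21, MAX(qty)=11
  open: ids {8, 27, 31} → SUM(qty)=24, MAX(qty)=10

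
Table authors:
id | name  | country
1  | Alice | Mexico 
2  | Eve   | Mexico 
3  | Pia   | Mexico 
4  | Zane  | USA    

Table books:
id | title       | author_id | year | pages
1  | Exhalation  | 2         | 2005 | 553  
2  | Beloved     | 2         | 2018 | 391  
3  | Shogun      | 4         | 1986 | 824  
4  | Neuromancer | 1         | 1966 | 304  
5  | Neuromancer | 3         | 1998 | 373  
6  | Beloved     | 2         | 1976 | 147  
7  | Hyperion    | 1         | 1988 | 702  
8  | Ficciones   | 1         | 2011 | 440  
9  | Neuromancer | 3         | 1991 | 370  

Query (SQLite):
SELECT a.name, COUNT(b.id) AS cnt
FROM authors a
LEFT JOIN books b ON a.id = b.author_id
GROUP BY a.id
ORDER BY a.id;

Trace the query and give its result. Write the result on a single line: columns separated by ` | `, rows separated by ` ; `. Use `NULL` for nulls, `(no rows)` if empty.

Alice | 3 ; Eve | 3 ; Pia | 2 ; Zane | 1

LEFT JOIN keeps every authors row; unmatched ones get NULL for books columns.
Group by authors.id and compute COUNT(b.id). COUNT(col) of an all-NULL group is 0.
  1: ids {4, 7, 8} → COUNT(b.id)=3
  2: ids {1, 2, 6} → COUNT(b.id)=3
  3: ids {5, 9} → COUNT(b.id)=2
  4: ids {3} → COUNT(b.id)=1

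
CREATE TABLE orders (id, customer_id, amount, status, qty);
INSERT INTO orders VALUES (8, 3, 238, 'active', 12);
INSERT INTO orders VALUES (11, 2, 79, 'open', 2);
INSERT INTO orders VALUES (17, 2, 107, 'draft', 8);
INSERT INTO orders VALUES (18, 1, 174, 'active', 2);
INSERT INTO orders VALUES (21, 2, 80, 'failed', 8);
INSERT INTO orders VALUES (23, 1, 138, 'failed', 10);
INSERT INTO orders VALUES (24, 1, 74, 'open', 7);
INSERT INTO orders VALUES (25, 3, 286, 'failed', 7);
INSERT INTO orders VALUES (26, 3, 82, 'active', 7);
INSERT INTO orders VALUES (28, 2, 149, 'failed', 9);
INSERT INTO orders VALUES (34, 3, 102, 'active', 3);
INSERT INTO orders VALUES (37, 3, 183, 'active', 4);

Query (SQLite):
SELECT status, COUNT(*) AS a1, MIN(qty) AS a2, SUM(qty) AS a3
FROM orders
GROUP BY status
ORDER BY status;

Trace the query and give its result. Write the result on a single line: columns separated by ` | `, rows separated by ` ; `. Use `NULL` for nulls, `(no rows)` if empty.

active | 5 | 2 | 28 ; draft | 1 | 8 | 8 ; failed | 4 | 7 | 34 ; open | 2 | 2 | 9

Group orders by status.
Per group compute: COUNT(*), MIN(qty), SUM(qty).
  active: ids {8, 18, 26, 34, 37} → COUNT(*)=5, MIN(qty)=2, SUM(qty)=28
  draft: ids {17} → COUNT(*)=1, MIN(qty)=8, SUM(qty)=8
  failed: ids {21, 23, 25, 28} → COUNT(*)=4, MIN(qty)=7, SUM(qty)=34
  open: ids {11, 24} → COUNT(*)=2, MIN(qty)=2, SUM(qty)=9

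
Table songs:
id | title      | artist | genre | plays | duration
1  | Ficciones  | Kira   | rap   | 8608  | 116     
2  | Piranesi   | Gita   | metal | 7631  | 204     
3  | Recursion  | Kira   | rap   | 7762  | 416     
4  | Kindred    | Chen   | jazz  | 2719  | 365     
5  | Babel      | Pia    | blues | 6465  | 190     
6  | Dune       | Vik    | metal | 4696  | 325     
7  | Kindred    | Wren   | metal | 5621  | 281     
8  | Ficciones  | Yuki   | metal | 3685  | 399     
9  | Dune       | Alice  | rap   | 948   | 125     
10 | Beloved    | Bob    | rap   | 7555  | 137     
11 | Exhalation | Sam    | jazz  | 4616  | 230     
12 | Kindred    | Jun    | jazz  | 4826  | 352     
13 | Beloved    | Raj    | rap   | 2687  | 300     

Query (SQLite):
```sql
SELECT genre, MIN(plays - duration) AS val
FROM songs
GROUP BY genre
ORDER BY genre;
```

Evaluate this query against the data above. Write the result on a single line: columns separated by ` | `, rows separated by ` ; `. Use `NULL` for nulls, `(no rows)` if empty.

For each row compute plays - duration.
Group by genre; take MIN of the expression per group.
  blues: ids {5} → MIN(plays - duration)=6275
  jazz: ids {4, 11, 12} → MIN(plays - duration)=2354
  metal: ids {2, 6, 7, 8} → MIN(plays - duration)=3286
  rap: ids {1, 3, 9, 10, 13} → MIN(plays - duration)=823

blues | 6275 ; jazz | 2354 ; metal | 3286 ; rap | 823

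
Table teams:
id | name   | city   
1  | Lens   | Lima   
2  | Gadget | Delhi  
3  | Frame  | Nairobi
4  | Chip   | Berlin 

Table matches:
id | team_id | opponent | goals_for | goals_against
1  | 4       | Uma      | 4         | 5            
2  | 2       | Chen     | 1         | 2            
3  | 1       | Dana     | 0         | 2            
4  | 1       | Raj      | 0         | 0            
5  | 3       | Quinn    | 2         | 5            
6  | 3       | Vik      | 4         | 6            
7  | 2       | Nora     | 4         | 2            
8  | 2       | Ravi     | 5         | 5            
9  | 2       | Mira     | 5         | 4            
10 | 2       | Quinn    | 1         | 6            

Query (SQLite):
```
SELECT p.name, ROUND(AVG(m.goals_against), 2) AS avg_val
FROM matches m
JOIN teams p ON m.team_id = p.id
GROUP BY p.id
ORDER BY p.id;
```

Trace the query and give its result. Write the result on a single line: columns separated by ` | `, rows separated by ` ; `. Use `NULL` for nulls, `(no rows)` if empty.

Join each matches row to its teams via team_id.
Group joined rows by teams.id; compute ROUND(AVG(m.goals_against), 2) per group.
  1: ids {3, 4} → ROUND(AVG(m.goals_against), 2)=1
  2: ids {2, 7, 8, 9, 10} → ROUND(AVG(m.goals_against), 2)=3.8
  3: ids {5, 6} → ROUND(AVG(m.goals_against), 2)=5.5
  4: ids {1} → ROUND(AVG(m.goals_against), 2)=5

Lens | 1 ; Gadget | 3.8 ; Frame | 5.5 ; Chip | 5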